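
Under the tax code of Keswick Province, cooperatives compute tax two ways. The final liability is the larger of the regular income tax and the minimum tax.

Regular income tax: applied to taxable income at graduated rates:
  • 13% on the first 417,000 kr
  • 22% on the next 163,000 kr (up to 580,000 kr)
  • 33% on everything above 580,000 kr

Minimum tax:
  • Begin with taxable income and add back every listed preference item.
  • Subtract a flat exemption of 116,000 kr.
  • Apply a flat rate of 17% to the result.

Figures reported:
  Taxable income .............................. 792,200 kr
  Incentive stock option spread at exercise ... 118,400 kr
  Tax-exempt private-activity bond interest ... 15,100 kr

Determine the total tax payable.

Minimum tax:
  Adjusted income: 792,200 kr + 118,400 kr + 15,100 kr = 925,700 kr
  Less exemption 116,000 kr → base 809,700 kr
  809,700 kr × 17% = 137,649 kr

Regular income tax:
  417,000 kr × 13% = 54,210 kr
  163,000 kr × 22% = 35,860 kr
  212,200 kr × 33% = 70,026 kr
  → 160,096 kr

160,096 kr > 137,649 kr, so the regular income tax governs.

160,096 kr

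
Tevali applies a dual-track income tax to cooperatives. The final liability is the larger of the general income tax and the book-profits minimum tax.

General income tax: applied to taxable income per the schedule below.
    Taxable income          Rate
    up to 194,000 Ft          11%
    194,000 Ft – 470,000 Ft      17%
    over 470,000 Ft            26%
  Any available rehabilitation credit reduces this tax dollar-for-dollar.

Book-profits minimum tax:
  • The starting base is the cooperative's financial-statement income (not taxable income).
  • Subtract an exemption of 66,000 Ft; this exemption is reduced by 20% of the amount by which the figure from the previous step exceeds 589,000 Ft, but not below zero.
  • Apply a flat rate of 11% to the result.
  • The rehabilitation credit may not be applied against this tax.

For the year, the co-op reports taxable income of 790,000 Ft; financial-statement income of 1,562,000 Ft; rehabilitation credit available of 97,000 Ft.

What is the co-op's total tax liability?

General income tax:
  194,000 Ft × 11% = 21,340 Ft
  276,000 Ft × 17% = 46,920 Ft
  320,000 Ft × 26% = 83,200 Ft
  → 151,460 Ft
  Less rehabilitation credit 97,000 Ft → 54,460 Ft

Book-profits minimum tax:
  Base (financial-statement income): 1,562,000 Ft
  Exemption: 20% × (1,562,000 Ft − 589,000 Ft) = 194,600 Ft ≥ 66,000 Ft, so the exemption is fully phased out
  Base: 1,562,000 Ft − 0 Ft = 1,562,000 Ft
  1,562,000 Ft × 11% = 171,820 Ft

171,820 Ft > 54,460 Ft, so the book-profits minimum tax is the binding amount.

171,820 Ft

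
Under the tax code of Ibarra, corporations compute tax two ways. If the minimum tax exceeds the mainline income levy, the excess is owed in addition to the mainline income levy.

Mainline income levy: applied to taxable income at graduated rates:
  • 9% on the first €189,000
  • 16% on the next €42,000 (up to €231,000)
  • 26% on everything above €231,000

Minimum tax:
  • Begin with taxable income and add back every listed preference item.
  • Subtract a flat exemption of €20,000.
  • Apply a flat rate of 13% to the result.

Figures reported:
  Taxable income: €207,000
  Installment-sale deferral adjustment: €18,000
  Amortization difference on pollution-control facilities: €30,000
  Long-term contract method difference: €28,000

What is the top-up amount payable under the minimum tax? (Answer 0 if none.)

Mainline income levy:
  €189,000 × 9% = €17,010
  €18,000 × 16% = €2,880
  → €19,890

Minimum tax:
  Adjusted income: €207,000 + €18,000 + €30,000 + €28,000 = €283,000
  Less exemption €20,000 → base €263,000
  €263,000 × 13% = €34,190

Excess of minimum tax over mainline income levy: €34,190 − €19,890 = €14,300.

€14,300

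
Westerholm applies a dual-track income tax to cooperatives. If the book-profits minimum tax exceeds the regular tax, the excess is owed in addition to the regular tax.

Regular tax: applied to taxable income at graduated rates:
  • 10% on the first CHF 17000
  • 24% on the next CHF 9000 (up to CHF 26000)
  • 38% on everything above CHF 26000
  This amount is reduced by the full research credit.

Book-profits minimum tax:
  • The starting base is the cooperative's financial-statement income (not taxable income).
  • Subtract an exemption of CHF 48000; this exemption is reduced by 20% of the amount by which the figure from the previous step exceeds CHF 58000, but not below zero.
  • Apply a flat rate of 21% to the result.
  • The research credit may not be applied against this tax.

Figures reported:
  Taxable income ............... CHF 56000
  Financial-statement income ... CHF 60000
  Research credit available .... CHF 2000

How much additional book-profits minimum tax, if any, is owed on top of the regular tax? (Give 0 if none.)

Book-profits minimum tax:
  Base (financial-statement income): CHF 60000
  Exemption: CHF 48000 − 20% × (CHF 60000 − CHF 58000) = CHF 48000 − CHF 400 = CHF 47600
  Base: CHF 60000 − CHF 47600 = CHF 12400
  CHF 12400 × 21% = CHF 2604

Regular tax:
  CHF 17000 × 10% = CHF 1700
  CHF 9000 × 24% = CHF 2160
  CHF 30000 × 38% = CHF 11400
  → CHF 15260
  Less research credit CHF 2000 → CHF 13260

CHF 2604 ≤ CHF 13260, so no add-on is due.

CHF 0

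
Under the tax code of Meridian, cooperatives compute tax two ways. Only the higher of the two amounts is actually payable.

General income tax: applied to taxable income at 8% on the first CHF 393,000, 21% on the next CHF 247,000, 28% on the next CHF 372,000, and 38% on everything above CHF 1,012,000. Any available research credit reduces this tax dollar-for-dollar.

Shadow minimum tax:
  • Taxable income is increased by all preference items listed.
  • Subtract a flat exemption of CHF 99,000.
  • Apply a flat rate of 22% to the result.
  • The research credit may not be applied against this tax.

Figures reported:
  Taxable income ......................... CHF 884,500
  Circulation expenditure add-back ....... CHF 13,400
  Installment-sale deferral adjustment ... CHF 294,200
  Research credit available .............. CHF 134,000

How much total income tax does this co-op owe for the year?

CHF 240,482

Shadow minimum tax:
  Adjusted income: CHF 884,500 + CHF 13,400 + CHF 294,200 = CHF 1,192,100
  Less exemption CHF 99,000 → base CHF 1,093,100
  CHF 1,093,100 × 22% = CHF 240,482

General income tax:
  CHF 393,000 × 8% = CHF 31,440
  CHF 247,000 × 21% = CHF 51,870
  CHF 244,500 × 28% = CHF 68,460
  → CHF 151,770
  Less research credit CHF 134,000 → CHF 17,770

CHF 240,482 > CHF 17,770, so the shadow minimum tax is the binding amount.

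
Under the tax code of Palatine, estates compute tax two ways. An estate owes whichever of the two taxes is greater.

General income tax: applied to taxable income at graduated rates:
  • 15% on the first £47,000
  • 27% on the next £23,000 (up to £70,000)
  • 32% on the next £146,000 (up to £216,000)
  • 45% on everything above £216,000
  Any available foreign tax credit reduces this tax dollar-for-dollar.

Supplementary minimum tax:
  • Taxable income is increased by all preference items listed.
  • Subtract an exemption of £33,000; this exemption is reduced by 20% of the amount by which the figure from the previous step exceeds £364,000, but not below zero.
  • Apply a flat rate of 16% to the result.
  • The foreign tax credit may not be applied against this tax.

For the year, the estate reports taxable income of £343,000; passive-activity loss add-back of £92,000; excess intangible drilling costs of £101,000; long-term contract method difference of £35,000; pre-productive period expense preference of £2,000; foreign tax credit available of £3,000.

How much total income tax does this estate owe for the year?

£114,130

Supplementary minimum tax:
  Adjusted income: £343,000 + £92,000 + £101,000 + £35,000 + £2,000 = £573,000
  Exemption: 20% × (£573,000 − £364,000) = £41,800 ≥ £33,000, so the exemption is fully phased out
  Base: £573,000 − £0 = £573,000
  £573,000 × 16% = £91,680

General income tax:
  £47,000 × 15% = £7,050
  £23,000 × 27% = £6,210
  £146,000 × 32% = £46,720
  £127,000 × 45% = £57,150
  → £117,130
  Less foreign tax credit £3,000 → £114,130

£114,130 > £91,680, so the general income tax governs.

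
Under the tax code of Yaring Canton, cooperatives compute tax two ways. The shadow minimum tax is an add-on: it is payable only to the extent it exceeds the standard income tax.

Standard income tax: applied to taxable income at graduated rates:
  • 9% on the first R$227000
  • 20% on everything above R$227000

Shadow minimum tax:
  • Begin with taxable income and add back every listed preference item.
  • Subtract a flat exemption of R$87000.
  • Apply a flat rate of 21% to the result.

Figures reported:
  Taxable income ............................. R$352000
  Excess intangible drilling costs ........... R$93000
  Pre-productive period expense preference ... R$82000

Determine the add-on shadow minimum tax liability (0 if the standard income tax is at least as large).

R$46970

Standard income tax:
  R$227000 × 9% = R$20430
  R$125000 × 20% = R$25000
  → R$45430

Shadow minimum tax:
  Adjusted income: R$352000 + R$93000 + R$82000 = R$527000
  Less exemption R$87000 → base R$440000
  R$440000 × 21% = R$92400

Excess of shadow minimum tax over standard income tax: R$92400 − R$45430 = R$46970.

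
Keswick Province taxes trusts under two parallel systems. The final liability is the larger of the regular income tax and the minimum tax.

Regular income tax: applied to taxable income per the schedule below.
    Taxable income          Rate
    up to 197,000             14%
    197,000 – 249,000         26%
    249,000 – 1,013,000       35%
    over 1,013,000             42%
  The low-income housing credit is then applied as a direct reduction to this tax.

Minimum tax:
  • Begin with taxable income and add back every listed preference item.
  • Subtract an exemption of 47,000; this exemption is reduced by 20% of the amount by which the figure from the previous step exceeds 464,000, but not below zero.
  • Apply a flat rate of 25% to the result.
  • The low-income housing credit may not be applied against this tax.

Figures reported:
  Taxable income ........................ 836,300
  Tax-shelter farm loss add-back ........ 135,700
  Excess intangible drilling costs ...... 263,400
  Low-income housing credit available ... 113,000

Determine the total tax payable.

Regular income tax:
  197,000 × 14% = 27,580
  52,000 × 26% = 13,520
  587,300 × 35% = 205,555
  → 246,655
  Less low-income housing credit 113,000 → 133,655

Minimum tax:
  Adjusted income: 836,300 + 135,700 + 263,400 = 1,235,400
  Exemption: 20% × (1,235,400 − 464,000) = 154,280 ≥ 47,000, so the exemption is fully phased out
  Base: 1,235,400 − 0 = 1,235,400
  1,235,400 × 25% = 308,850

308,850 > 133,655, so the minimum tax is the binding amount.

308,850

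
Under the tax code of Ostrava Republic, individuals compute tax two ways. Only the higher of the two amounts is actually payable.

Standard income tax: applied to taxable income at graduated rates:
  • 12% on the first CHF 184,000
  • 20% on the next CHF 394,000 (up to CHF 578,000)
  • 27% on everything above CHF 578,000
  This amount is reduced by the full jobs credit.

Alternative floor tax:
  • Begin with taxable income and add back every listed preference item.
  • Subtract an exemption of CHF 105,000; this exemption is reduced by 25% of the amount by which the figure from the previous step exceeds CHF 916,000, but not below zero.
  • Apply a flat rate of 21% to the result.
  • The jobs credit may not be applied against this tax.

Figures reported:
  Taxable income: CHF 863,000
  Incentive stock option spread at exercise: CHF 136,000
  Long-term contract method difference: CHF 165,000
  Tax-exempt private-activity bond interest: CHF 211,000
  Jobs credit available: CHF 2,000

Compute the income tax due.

Standard income tax:
  CHF 184,000 × 12% = CHF 22,080
  CHF 394,000 × 20% = CHF 78,800
  CHF 285,000 × 27% = CHF 76,950
  → CHF 177,830
  Less jobs credit CHF 2,000 → CHF 175,830

Alternative floor tax:
  Adjusted income: CHF 863,000 + CHF 136,000 + CHF 165,000 + CHF 211,000 = CHF 1,375,000
  Exemption: 25% × (CHF 1,375,000 − CHF 916,000) = CHF 114,750 ≥ CHF 105,000, so the exemption is fully phased out
  Base: CHF 1,375,000 − CHF 0 = CHF 1,375,000
  CHF 1,375,000 × 21% = CHF 288,750

CHF 288,750 > CHF 175,830, so the alternative floor tax is the binding amount.

CHF 288,750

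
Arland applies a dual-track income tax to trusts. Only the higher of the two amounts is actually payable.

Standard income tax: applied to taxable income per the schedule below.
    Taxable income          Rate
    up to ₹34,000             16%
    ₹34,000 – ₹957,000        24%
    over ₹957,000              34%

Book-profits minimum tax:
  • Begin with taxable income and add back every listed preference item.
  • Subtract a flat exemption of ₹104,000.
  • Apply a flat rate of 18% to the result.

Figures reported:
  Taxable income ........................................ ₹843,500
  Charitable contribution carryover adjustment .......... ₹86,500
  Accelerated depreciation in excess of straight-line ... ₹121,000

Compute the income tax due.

₹199,720

Book-profits minimum tax:
  Adjusted income: ₹843,500 + ₹86,500 + ₹121,000 = ₹1,051,000
  Less exemption ₹104,000 → base ₹947,000
  ₹947,000 × 18% = ₹170,460

Standard income tax:
  ₹34,000 × 16% = ₹5,440
  ₹809,500 × 24% = ₹194,280
  → ₹199,720

₹199,720 > ₹170,460, so the standard income tax governs.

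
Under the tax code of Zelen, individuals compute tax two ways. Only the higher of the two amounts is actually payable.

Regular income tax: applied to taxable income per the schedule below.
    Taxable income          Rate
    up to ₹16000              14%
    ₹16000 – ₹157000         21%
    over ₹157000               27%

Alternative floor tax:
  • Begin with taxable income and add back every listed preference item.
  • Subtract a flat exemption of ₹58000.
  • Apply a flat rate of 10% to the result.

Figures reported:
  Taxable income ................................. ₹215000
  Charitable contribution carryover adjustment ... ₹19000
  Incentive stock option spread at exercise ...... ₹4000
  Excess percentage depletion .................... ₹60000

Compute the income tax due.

Alternative floor tax:
  Adjusted income: ₹215000 + ₹19000 + ₹4000 + ₹60000 = ₹298000
  Less exemption ₹58000 → base ₹240000
  ₹240000 × 10% = ₹24000

Regular income tax:
  ₹16000 × 14% = ₹2240
  ₹141000 × 21% = ₹29610
  ₹58000 × 27% = ₹15660
  → ₹47510

₹47510 > ₹24000, so the regular income tax governs.

₹47510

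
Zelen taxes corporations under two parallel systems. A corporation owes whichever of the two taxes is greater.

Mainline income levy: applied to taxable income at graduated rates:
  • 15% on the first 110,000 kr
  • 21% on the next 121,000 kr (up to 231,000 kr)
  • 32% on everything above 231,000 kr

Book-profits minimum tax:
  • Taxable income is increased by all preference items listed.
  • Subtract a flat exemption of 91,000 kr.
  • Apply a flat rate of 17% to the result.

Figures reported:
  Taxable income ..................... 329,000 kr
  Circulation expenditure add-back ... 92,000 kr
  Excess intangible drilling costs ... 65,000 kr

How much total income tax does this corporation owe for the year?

Book-profits minimum tax:
  Adjusted income: 329,000 kr + 92,000 kr + 65,000 kr = 486,000 kr
  Less exemption 91,000 kr → base 395,000 kr
  395,000 kr × 17% = 67,150 kr

Mainline income levy:
  110,000 kr × 15% = 16,500 kr
  121,000 kr × 21% = 25,410 kr
  98,000 kr × 32% = 31,360 kr
  → 73,270 kr

73,270 kr > 67,150 kr, so the mainline income levy governs.

73,270 kr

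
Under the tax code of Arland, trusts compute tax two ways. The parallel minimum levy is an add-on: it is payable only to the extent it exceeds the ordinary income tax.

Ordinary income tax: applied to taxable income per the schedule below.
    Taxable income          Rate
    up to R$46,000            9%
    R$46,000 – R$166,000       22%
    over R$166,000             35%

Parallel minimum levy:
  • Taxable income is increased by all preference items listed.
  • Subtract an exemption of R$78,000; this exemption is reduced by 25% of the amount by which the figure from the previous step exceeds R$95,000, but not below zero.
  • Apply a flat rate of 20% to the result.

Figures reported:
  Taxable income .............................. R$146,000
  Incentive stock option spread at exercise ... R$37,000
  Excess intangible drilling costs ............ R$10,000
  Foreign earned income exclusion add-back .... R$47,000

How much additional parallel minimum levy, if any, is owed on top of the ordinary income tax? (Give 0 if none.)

Ordinary income tax:
  R$46,000 × 9% = R$4,140
  R$100,000 × 22% = R$22,000
  → R$26,140

Parallel minimum levy:
  Adjusted income: R$146,000 + R$37,000 + R$10,000 + R$47,000 = R$240,000
  Exemption: R$78,000 − 25% × (R$240,000 − R$95,000) = R$78,000 − R$36,250 = R$41,750
  Base: R$240,000 − R$41,750 = R$198,250
  R$198,250 × 20% = R$39,650

Excess of parallel minimum levy over ordinary income tax: R$39,650 − R$26,140 = R$13,510.

R$13,510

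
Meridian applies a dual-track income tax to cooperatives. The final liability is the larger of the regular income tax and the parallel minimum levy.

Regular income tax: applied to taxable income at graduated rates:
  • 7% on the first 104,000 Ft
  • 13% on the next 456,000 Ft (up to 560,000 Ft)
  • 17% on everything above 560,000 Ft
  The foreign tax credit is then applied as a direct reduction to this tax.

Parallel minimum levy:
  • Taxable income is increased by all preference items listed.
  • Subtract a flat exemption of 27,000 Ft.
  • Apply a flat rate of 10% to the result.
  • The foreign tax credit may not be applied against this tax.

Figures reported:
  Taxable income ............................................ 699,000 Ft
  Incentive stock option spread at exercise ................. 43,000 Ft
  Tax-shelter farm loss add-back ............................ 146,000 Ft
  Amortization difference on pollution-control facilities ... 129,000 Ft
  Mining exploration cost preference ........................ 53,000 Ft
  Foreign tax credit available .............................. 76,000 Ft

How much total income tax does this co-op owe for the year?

104,300 Ft

Parallel minimum levy:
  Adjusted income: 699,000 Ft + 43,000 Ft + 146,000 Ft + 129,000 Ft + 53,000 Ft = 1,070,000 Ft
  Less exemption 27,000 Ft → base 1,043,000 Ft
  1,043,000 Ft × 10% = 104,300 Ft

Regular income tax:
  104,000 Ft × 7% = 7,280 Ft
  456,000 Ft × 13% = 59,280 Ft
  139,000 Ft × 17% = 23,630 Ft
  → 90,190 Ft
  Less foreign tax credit 76,000 Ft → 14,190 Ft

104,300 Ft > 14,190 Ft, so the parallel minimum levy is the binding amount.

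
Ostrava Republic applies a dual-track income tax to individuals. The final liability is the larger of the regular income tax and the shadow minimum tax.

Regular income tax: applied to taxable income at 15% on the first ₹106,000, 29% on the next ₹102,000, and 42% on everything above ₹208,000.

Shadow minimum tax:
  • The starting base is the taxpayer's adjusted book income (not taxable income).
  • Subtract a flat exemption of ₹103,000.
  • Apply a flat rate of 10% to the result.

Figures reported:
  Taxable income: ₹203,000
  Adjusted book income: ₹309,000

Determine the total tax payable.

₹44,030

Shadow minimum tax:
  Base (adjusted book income): ₹309,000
  Less exemption ₹103,000 → base ₹206,000
  ₹206,000 × 10% = ₹20,600

Regular income tax:
  ₹106,000 × 15% = ₹15,900
  ₹97,000 × 29% = ₹28,130
  → ₹44,030

₹44,030 > ₹20,600, so the regular income tax governs.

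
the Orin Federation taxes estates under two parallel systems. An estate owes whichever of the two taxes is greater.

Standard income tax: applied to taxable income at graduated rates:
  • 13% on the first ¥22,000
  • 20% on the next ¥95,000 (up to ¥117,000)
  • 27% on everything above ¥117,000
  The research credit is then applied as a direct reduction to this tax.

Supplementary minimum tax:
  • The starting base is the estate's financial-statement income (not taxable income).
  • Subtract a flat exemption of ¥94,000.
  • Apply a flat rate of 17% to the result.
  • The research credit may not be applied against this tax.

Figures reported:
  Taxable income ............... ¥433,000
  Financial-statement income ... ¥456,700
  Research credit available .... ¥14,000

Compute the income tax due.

¥93,180

Supplementary minimum tax:
  Base (financial-statement income): ¥456,700
  Less exemption ¥94,000 → base ¥362,700
  ¥362,700 × 17% = ¥61,659

Standard income tax:
  ¥22,000 × 13% = ¥2,860
  ¥95,000 × 20% = ¥19,000
  ¥316,000 × 27% = ¥85,320
  → ¥107,180
  Less research credit ¥14,000 → ¥93,180

¥93,180 > ¥61,659, so the standard income tax governs.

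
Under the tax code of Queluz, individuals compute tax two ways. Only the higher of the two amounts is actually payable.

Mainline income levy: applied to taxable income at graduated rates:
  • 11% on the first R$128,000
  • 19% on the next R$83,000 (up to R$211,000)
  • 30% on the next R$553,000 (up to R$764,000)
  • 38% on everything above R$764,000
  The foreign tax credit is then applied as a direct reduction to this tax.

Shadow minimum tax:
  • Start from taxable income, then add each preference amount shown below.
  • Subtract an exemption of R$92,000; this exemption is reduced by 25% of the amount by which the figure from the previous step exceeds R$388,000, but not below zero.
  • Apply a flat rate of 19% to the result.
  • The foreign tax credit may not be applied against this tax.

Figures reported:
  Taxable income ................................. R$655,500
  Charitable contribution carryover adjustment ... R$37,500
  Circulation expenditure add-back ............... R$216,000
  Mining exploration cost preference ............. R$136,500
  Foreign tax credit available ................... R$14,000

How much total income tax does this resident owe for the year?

R$198,645

Mainline income levy:
  R$128,000 × 11% = R$14,080
  R$83,000 × 19% = R$15,770
  R$444,500 × 30% = R$133,350
  → R$163,200
  Less foreign tax credit R$14,000 → R$149,200

Shadow minimum tax:
  Adjusted income: R$655,500 + R$37,500 + R$216,000 + R$136,500 = R$1,045,500
  Exemption: 25% × (R$1,045,500 − R$388,000) = R$164,375 ≥ R$92,000, so the exemption is fully phased out
  Base: R$1,045,500 − R$0 = R$1,045,500
  R$1,045,500 × 19% = R$198,645

R$198,645 > R$149,200, so the shadow minimum tax is the binding amount.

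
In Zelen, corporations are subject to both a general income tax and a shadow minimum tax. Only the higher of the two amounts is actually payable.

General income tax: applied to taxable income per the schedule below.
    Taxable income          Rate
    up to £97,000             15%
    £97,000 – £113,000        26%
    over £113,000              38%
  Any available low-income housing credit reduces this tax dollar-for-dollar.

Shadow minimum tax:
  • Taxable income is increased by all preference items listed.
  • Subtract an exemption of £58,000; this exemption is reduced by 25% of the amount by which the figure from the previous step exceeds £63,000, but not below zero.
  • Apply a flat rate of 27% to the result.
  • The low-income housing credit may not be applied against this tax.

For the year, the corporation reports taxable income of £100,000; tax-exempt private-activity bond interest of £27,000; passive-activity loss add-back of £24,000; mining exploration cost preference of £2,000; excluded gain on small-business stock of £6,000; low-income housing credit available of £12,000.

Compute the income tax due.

Shadow minimum tax:
  Adjusted income: £100,000 + £27,000 + £24,000 + £2,000 + £6,000 = £159,000
  Exemption: £58,000 − 25% × (£159,000 − £63,000) = £58,000 − £24,000 = £34,000
  Base: £159,000 − £34,000 = £125,000
  £125,000 × 27% = £33,750

General income tax:
  £97,000 × 15% = £14,550
  £3,000 × 26% = £780
  → £15,330
  Less low-income housing credit £12,000 → £3,330

£33,750 > £3,330, so the shadow minimum tax is the binding amount.

£33,750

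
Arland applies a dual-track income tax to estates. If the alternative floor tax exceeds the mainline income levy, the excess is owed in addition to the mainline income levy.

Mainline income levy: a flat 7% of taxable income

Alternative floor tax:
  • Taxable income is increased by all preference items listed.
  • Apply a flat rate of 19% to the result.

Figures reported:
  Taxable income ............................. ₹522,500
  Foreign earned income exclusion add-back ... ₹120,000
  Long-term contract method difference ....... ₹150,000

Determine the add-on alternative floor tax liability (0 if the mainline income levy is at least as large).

Mainline income levy:
  ₹522,500 × 7% = ₹36,575

Alternative floor tax:
  Adjusted income: ₹522,500 + ₹120,000 + ₹150,000 = ₹792,500
  ₹792,500 × 19% = ₹150,575

Excess of alternative floor tax over mainline income levy: ₹150,575 − ₹36,575 = ₹114,000.

₹114,000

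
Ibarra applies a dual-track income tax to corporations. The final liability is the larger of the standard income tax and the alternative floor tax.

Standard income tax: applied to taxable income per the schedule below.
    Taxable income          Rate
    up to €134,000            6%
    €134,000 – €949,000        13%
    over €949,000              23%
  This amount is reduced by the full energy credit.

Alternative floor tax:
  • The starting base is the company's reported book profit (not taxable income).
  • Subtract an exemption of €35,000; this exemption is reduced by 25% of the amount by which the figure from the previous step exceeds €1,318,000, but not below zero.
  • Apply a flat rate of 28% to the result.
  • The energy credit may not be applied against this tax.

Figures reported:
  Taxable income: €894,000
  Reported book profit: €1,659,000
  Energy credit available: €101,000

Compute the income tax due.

Alternative floor tax:
  Base (reported book profit): €1,659,000
  Exemption: 25% × (€1,659,000 − €1,318,000) = €85,250 ≥ €35,000, so the exemption is fully phased out
  Base: €1,659,000 − €0 = €1,659,000
  €1,659,000 × 28% = €464,520

Standard income tax:
  €134,000 × 6% = €8,040
  €760,000 × 13% = €98,800
  → €106,840
  Less energy credit €101,000 → €5,840

€464,520 > €5,840, so the alternative floor tax is the binding amount.

€464,520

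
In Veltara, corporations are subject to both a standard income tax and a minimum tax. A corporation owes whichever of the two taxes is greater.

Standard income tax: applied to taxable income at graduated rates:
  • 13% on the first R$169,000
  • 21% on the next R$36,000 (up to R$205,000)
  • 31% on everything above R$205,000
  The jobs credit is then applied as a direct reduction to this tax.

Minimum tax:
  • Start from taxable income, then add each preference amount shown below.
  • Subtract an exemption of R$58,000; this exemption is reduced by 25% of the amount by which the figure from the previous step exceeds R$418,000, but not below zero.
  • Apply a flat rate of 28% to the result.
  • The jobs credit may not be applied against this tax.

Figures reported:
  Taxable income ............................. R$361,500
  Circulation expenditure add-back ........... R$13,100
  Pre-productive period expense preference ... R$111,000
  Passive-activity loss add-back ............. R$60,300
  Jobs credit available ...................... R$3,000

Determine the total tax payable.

R$145,565

Minimum tax:
  Adjusted income: R$361,500 + R$13,100 + R$111,000 + R$60,300 = R$545,900
  Exemption: R$58,000 − 25% × (R$545,900 − R$418,000) = R$58,000 − R$31,975 = R$26,025
  Base: R$545,900 − R$26,025 = R$519,875
  R$519,875 × 28% = R$145,565

Standard income tax:
  R$169,000 × 13% = R$21,970
  R$36,000 × 21% = R$7,560
  R$156,500 × 31% = R$48,515
  → R$78,045
  Less jobs credit R$3,000 → R$75,045

R$145,565 > R$75,045, so the minimum tax is the binding amount.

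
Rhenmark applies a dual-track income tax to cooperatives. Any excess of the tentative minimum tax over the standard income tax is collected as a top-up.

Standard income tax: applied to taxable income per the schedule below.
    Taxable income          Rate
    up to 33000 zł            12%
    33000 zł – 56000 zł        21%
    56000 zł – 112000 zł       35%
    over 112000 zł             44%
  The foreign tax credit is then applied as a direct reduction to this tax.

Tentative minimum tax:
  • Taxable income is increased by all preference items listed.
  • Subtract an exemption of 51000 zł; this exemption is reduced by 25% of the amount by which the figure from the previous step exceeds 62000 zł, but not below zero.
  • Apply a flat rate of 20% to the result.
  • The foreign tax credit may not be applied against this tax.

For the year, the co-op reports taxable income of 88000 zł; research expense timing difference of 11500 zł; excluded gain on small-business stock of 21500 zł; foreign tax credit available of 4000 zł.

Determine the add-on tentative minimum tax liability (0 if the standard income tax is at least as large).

960 zł

Standard income tax:
  33000 zł × 12% = 3960 zł
  23000 zł × 21% = 4830 zł
  32000 zł × 35% = 11200 zł
  → 19990 zł
  Less foreign tax credit 4000 zł → 15990 zł

Tentative minimum tax:
  Adjusted income: 88000 zł + 11500 zł + 21500 zł = 121000 zł
  Exemption: 51000 zł − 25% × (121000 zł − 62000 zł) = 51000 zł − 14750 zł = 36250 zł
  Base: 121000 zł − 36250 zł = 84750 zł
  84750 zł × 20% = 16950 zł

Excess of tentative minimum tax over standard income tax: 16950 zł − 15990 zł = 960 zł.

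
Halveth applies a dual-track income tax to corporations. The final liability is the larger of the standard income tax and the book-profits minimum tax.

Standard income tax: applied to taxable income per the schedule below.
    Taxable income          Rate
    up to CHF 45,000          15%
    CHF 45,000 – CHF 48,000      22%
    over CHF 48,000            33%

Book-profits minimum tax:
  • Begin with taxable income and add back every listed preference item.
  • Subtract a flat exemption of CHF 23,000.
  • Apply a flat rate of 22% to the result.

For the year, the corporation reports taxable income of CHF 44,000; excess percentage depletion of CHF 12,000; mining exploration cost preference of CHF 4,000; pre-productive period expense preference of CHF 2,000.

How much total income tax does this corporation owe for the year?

Book-profits minimum tax:
  Adjusted income: CHF 44,000 + CHF 12,000 + CHF 4,000 + CHF 2,000 = CHF 62,000
  Less exemption CHF 23,000 → base CHF 39,000
  CHF 39,000 × 22% = CHF 8,580

Standard income tax:
  CHF 44,000 × 15% = CHF 6,600

CHF 8,580 > CHF 6,600, so the book-profits minimum tax is the binding amount.

CHF 8,580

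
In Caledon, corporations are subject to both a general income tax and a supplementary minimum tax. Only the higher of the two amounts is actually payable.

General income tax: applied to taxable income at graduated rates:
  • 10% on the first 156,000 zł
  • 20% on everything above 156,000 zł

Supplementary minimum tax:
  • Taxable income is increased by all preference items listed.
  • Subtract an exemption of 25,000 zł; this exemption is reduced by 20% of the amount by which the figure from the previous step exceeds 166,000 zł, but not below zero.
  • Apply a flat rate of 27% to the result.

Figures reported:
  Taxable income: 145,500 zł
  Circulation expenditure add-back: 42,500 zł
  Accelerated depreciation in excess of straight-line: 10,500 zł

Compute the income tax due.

General income tax:
  145,500 zł × 10% = 14,550 zł

Supplementary minimum tax:
  Adjusted income: 145,500 zł + 42,500 zł + 10,500 zł = 198,500 zł
  Exemption: 25,000 zł − 20% × (198,500 zł − 166,000 zł) = 25,000 zł − 6,500 zł = 18,500 zł
  Base: 198,500 zł − 18,500 zł = 180,000 zł
  180,000 zł × 27% = 48,600 zł

48,600 zł > 14,550 zł, so the supplementary minimum tax is the binding amount.

48,600 zł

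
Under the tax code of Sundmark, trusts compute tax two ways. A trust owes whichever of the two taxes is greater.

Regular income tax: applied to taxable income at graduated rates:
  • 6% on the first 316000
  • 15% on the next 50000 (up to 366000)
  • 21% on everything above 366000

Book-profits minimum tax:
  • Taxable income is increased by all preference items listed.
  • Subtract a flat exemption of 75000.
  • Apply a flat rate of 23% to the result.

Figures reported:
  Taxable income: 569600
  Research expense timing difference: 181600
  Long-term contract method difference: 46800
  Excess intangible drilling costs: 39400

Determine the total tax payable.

175352

Book-profits minimum tax:
  Adjusted income: 569600 + 181600 + 46800 + 39400 = 837400
  Less exemption 75000 → base 762400
  762400 × 23% = 175352

Regular income tax:
  316000 × 6% = 18960
  50000 × 15% = 7500
  203600 × 21% = 42756
  → 69216

175352 > 69216, so the book-profits minimum tax is the binding amount.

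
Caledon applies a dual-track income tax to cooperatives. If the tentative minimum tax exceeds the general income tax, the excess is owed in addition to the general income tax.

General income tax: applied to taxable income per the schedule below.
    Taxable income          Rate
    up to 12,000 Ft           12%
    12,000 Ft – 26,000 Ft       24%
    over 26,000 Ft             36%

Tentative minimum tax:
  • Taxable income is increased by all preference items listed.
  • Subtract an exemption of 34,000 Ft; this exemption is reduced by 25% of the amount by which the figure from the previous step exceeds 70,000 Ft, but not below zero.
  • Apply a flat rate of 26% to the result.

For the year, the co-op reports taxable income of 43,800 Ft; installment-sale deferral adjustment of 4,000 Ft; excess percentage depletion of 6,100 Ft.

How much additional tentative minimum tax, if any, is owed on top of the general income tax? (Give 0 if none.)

0 Ft

General income tax:
  12,000 Ft × 12% = 1,440 Ft
  14,000 Ft × 24% = 3,360 Ft
  17,800 Ft × 36% = 6,408 Ft
  → 11,208 Ft

Tentative minimum tax:
  Adjusted income: 43,800 Ft + 4,000 Ft + 6,100 Ft = 53,900 Ft
  Exemption: 53,900 Ft ≤ 70,000 Ft, so full 34,000 Ft applies
  Base: 53,900 Ft − 34,000 Ft = 19,900 Ft
  19,900 Ft × 26% = 5,174 Ft

5,174 Ft ≤ 11,208 Ft, so no add-on is due.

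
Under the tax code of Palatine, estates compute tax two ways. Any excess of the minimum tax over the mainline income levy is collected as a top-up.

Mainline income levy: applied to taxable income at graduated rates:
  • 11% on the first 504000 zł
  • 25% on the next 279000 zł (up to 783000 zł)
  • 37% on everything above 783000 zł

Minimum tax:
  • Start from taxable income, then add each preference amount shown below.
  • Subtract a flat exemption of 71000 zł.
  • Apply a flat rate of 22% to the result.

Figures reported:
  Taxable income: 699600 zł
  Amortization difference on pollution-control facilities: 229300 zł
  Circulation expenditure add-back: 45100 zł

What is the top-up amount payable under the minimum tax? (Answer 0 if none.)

Mainline income levy:
  504000 zł × 11% = 55440 zł
  195600 zł × 25% = 48900 zł
  → 104340 zł

Minimum tax:
  Adjusted income: 699600 zł + 229300 zł + 45100 zł = 974000 zł
  Less exemption 71000 zł → base 903000 zł
  903000 zł × 22% = 198660 zł

Excess of minimum tax over mainline income levy: 198660 zł − 104340 zł = 94320 zł.

94320 zł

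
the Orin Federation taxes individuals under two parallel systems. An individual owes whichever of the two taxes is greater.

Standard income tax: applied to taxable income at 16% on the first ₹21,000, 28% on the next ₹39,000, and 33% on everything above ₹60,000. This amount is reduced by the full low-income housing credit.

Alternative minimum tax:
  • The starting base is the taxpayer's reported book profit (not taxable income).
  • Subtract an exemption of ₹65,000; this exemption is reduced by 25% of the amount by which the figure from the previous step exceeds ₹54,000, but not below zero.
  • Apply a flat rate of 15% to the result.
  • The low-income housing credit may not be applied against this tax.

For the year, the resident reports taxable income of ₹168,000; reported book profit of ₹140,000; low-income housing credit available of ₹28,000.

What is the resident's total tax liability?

Standard income tax:
  ₹21,000 × 16% = ₹3,360
  ₹39,000 × 28% = ₹10,920
  ₹108,000 × 33% = ₹35,640
  → ₹49,920
  Less low-income housing credit ₹28,000 → ₹21,920

Alternative minimum tax:
  Base (reported book profit): ₹140,000
  Exemption: ₹65,000 − 25% × (₹140,000 − ₹54,000) = ₹65,000 − ₹21,500 = ₹43,500
  Base: ₹140,000 − ₹43,500 = ₹96,500
  ₹96,500 × 15% = ₹14,475

₹21,920 > ₹14,475, so the standard income tax governs.

₹21,920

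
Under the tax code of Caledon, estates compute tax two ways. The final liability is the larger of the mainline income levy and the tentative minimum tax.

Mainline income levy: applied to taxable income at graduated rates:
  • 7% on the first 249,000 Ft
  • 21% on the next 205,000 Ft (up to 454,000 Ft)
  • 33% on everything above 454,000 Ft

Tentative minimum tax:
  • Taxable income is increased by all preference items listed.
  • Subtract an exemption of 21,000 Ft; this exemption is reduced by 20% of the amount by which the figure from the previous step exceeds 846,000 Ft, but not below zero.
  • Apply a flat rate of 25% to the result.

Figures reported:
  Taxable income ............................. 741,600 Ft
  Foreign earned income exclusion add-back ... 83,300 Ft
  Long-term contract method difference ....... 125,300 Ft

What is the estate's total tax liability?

237,510 Ft

Mainline income levy:
  249,000 Ft × 7% = 17,430 Ft
  205,000 Ft × 21% = 43,050 Ft
  287,600 Ft × 33% = 94,908 Ft
  → 155,388 Ft

Tentative minimum tax:
  Adjusted income: 741,600 Ft + 83,300 Ft + 125,300 Ft = 950,200 Ft
  Exemption: 21,000 Ft − 20% × (950,200 Ft − 846,000 Ft) = 21,000 Ft − 20,840 Ft = 160 Ft
  Base: 950,200 Ft − 160 Ft = 950,040 Ft
  950,040 Ft × 25% = 237,510 Ft

237,510 Ft > 155,388 Ft, so the tentative minimum tax is the binding amount.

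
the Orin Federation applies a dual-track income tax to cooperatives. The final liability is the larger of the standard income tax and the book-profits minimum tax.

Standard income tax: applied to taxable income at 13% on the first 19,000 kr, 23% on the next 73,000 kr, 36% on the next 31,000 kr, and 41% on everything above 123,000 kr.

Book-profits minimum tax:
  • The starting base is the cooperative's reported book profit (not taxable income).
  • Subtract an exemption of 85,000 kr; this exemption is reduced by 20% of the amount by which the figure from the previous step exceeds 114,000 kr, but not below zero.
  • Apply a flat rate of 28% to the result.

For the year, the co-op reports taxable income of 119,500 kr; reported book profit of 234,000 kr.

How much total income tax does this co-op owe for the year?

48,440 kr

Book-profits minimum tax:
  Base (reported book profit): 234,000 kr
  Exemption: 85,000 kr − 20% × (234,000 kr − 114,000 kr) = 85,000 kr − 24,000 kr = 61,000 kr
  Base: 234,000 kr − 61,000 kr = 173,000 kr
  173,000 kr × 28% = 48,440 kr

Standard income tax:
  19,000 kr × 13% = 2,470 kr
  73,000 kr × 23% = 16,790 kr
  27,500 kr × 36% = 9,900 kr
  → 29,160 kr

48,440 kr > 29,160 kr, so the book-profits minimum tax is the binding amount.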